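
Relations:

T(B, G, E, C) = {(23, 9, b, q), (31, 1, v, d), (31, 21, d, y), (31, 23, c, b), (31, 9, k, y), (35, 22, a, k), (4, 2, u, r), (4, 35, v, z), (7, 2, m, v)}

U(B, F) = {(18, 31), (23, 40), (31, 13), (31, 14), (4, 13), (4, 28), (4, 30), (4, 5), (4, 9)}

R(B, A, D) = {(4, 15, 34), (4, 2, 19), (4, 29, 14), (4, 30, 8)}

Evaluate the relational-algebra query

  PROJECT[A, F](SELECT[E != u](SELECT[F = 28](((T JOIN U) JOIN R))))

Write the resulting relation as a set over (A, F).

Joining T and U on B yields {(23, 9, b, q, 40), (31, 1, v, d, 13), (31, 1, v, d, 14), (31, 21, d, y, 13), (31, 21, d, y, 14), (31, 23, c, b, 13), (31, 23, c, b, 14), (31, 9, k, y, 13), (31, 9, k, y, 14), (4, 2, u, r, 13), (4, 2, u, r, 28), (4, 2, u, r, 30), (4, 2, u, r, 5), (4, 2, u, r, 9), (4, 35, v, z, 13), (4, 35, v, z, 28), (4, 35, v, z, 30), (4, 35, v, z, 5), (4, 35, v, z, 9)}.
Joining (T JOIN U) and R on B yields {(4, 2, u, r, 13, 15, 34), (4, 2, u, r, 13, 2, 19), (4, 2, u, r, 13, 29, 14), (4, 2, u, r, 13, 30, 8), (4, 2, u, r, 28, 15, 34), (4, 2, u, r, 28, 2, 19), (4, 2, u, r, 28, 29, 14), (4, 2, u, r, 28, 30, 8), (4, 2, u, r, 30, 15, 34), (4, 2, u, r, 30, 2, 19), (4, 2, u, r, 30, 29, 14), (4, 2, u, r, 30, 30, 8), (4, 2, u, r, 5, 15, 34), (4, 2, u, r, 5, 2, 19), (4, 2, u, r, 5, 29, 14), (4, 2, u, r, 5, 30, 8), (4, 2, u, r, 9, 15, 34), (4, 2, u, r, 9, 2, 19), (4, 2, u, r, 9, 29, 14), (4, 2, u, r, 9, 30, 8), (4, 35, v, z, 13, 15, 34), (4, 35, v, z, 13, 2, 19), (4, 35, v, z, 13, 29, 14), (4, 35, v, z, 13, 30, 8), (4, 35, v, z, 28, 15, 34), (4, 35, v, z, 28, 2, 19), (4, 35, v, z, 28, 29, 14), (4, 35, v, z, 28, 30, 8), (4, 35, v, z, 30, 15, 34), (4, 35, v, z, 30, 2, 19), (4, 35, v, z, 30, 29, 14), (4, 35, v, z, 30, 30, 8), (4, 35, v, z, 5, 15, 34), (4, 35, v, z, 5, 2, 19), (4, 35, v, z, 5, 29, 14), (4, 35, v, z, 5, 30, 8), (4, 35, v, z, 9, 15, 34), (4, 35, v, z, 9, 2, 19), (4, 35, v, z, 9, 29, 14), (4, 35, v, z, 9, 30, 8)}.
Selection F = 28: {(4, 2, u, r, 28, 15, 34), (4, 2, u, r, 28, 2, 19), (4, 2, u, r, 28, 29, 14), (4, 2, u, r, 28, 30, 8), (4, 35, v, z, 28, 15, 34), (4, 35, v, z, 28, 2, 19), (4, 35, v, z, 28, 29, 14), (4, 35, v, z, 28, 30, 8)}
Selection E != u: {(4, 35, v, z, 28, 15, 34), (4, 35, v, z, 28, 2, 19), (4, 35, v, z, 28, 29, 14), (4, 35, v, z, 28, 30, 8)}
Keep only column(s) A, F: {(15, 28), (2, 28), (29, 28), (30, 28)}

{(15, 28), (2, 28), (29, 28), (30, 28)}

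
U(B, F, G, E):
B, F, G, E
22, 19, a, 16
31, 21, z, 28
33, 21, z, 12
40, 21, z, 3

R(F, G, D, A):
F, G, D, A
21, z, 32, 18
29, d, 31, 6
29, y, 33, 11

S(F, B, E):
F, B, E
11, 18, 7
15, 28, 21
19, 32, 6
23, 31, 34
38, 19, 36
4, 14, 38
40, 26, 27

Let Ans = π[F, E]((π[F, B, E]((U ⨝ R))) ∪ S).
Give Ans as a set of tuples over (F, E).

U ⋈ R (natural join on F, G): {(31, 21, z, 28, 32, 18), (33, 21, z, 12, 32, 18), (40, 21, z, 3, 32, 18)}
π[F, B, E]: project onto (F, B, E) → {(21, 31, 28), (21, 33, 12), (21, 40, 3)}
Set union of the two operands is {(11, 18, 7), (15, 28, 21), (19, 32, 6), (21, 31, 28), (21, 33, 12), (21, 40, 3), (23, 31, 34), (38, 19, 36), (4, 14, 38), (40, 26, 27)}.
π[F, E]: project onto (F, E) → {(11, 7), (15, 21), (19, 6), (21, 12), (21, 28), (21, 3), (23, 34), (38, 36), (4, 38), (40, 27)}

{(11, 7), (15, 21), (19, 6), (21, 12), (21, 28), (21, 3), (23, 34), (38, 36), (4, 38), (40, 27)}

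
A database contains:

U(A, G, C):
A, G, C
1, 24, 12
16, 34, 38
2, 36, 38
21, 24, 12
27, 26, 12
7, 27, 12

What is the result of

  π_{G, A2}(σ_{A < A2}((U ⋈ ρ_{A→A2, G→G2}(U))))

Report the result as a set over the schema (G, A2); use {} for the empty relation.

{(24, 21), (24, 27), (24, 7), (27, 21), (27, 27), (36, 16)}

ρ[A→A2, G→G2]: schema becomes (A2, G2, C); tuples unchanged.
Natural join on C: {(1, 24, 12, 1, 24), (1, 24, 12, 21, 24), (1, 24, 12, 27, 26), (1, 24, 12, 7, 27), (16, 34, 38, 16, 34), (16, 34, 38, 2, 36), (2, 36, 38, 16, 34), (2, 36, 38, 2, 36), (21, 24, 12, 1, 24), (21, 24, 12, 21, 24), (21, 24, 12, 27, 26), (21, 24, 12, 7, 27), (27, 26, 12, 1, 24), (27, 26, 12, 21, 24), (27, 26, 12, 27, 26), (27, 26, 12, 7, 27), (7, 27, 12, 1, 24), (7, 27, 12, 21, 24), (7, 27, 12, 27, 26), (7, 27, 12, 7, 27)}
Filtering on A < A2 leaves {(1, 24, 12, 21, 24), (1, 24, 12, 27, 26), (1, 24, 12, 7, 27), (2, 36, 38, 16, 34), (21, 24, 12, 27, 26), (7, 27, 12, 21, 24), (7, 27, 12, 27, 26)}.
π[G, A2]: project onto (G, A2) (1 duplicate(s) eliminated) → {(24, 21), (24, 27), (24, 7), (27, 21), (27, 27), (36, 16)}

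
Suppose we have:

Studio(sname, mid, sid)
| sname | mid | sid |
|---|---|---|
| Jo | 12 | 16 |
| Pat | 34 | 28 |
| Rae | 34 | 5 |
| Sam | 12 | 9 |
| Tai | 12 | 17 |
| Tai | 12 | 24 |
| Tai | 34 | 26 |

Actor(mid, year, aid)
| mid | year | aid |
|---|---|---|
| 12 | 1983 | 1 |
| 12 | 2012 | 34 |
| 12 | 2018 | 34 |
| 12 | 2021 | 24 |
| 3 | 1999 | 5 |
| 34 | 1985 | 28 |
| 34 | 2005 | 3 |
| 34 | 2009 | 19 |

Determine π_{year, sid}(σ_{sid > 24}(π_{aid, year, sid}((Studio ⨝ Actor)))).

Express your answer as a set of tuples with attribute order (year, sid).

Studio ⋈ Actor (natural join on mid): {(Jo, 12, 16, 1983, 1), (Jo, 12, 16, 2012, 34), (Jo, 12, 16, 2018, 34), (Jo, 12, 16, 2021, 24), (Pat, 34, 28, 1985, 28), (Pat, 34, 28, 2005, 3), (Pat, 34, 28, 2009, 19), (Rae, 34, 5, 1985, 28), (Rae, 34, 5, 2005, 3), (Rae, 34, 5, 2009, 19), (Sam, 12, 9, 1983, 1), (Sam, 12, 9, 2012, 34), (Sam, 12, 9, 2018, 34), (Sam, 12, 9, 2021, 24), (Tai, 12, 17, 1983, 1), (Tai, 12, 17, 2012, 34), (Tai, 12, 17, 2018, 34), (Tai, 12, 17, 2021, 24), (Tai, 12, 24, 1983, 1), (Tai, 12, 24, 2012, 34), (Tai, 12, 24, 2018, 34), (Tai, 12, 24, 2021, 24), (Tai, 34, 26, 1985, 28), (Tai, 34, 26, 2005, 3), (Tai, 34, 26, 2009, 19)}
π[aid, year, sid]: project onto (aid, year, sid) → {(1, 1983, 16), (1, 1983, 17), (1, 1983, 24), (1, 1983, 9), (19, 2009, 26), (19, 2009, 28), (19, 2009, 5), (24, 2021, 16), (24, 2021, 17), (24, 2021, 24), (24, 2021, 9), (28, 1985, 26), (28, 1985, 28), (28, 1985, 5), (3, 2005, 26), (3, 2005, 28), (3, 2005, 5), (34, 2012, 16), (34, 2012, 17), (34, 2012, 24), (34, 2012, 9), (34, 2018, 16), (34, 2018, 17), (34, 2018, 24), (34, 2018, 9)}
Apply σ_{sid > 24}; surviving tuples: {(19, 2009, 26), (19, 2009, 28), (28, 1985, 26), (28, 1985, 28), (3, 2005, 26), (3, 2005, 28)}
π[year, sid]: project onto (year, sid) → {(1985, 26), (1985, 28), (2005, 26), (2005, 28), (2009, 26), (2009, 28)}

{(1985, 26), (1985, 28), (2005, 26), (2005, 28), (2009, 26), (2009, 28)}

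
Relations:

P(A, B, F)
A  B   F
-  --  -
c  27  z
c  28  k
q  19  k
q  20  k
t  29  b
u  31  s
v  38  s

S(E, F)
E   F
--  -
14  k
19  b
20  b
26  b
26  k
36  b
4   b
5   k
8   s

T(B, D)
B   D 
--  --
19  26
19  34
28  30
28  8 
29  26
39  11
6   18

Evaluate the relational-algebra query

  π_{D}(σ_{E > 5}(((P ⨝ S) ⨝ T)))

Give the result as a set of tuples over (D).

Joining P and S on F yields {(c, 28, k, 14), (c, 28, k, 26), (c, 28, k, 5), (q, 19, k, 14), (q, 19, k, 26), (q, 19, k, 5), (q, 20, k, 14), (q, 20, k, 26), (q, 20, k, 5), (t, 29, b, 19), (t, 29, b, 20), (t, 29, b, 26), (t, 29, b, 36), (t, 29, b, 4), (u, 31, s, 8), (v, 38, s, 8)}.
Joining (P ⨝ S) and T on B yields {(c, 28, k, 14, 30), (c, 28, k, 14, 8), (c, 28, k, 26, 30), (c, 28, k, 26, 8), (c, 28, k, 5, 30), (c, 28, k, 5, 8), (q, 19, k, 14, 26), (q, 19, k, 14, 34), (q, 19, k, 26, 26), (q, 19, k, 26, 34), (q, 19, k, 5, 26), (q, 19, k, 5, 34), (t, 29, b, 19, 26), (t, 29, b, 20, 26), (t, 29, b, 26, 26), (t, 29, b, 36, 26), (t, 29, b, 4, 26)}.
Filtering on E > 5 leaves {(c, 28, k, 14, 30), (c, 28, k, 14, 8), (c, 28, k, 26, 30), (c, 28, k, 26, 8), (q, 19, k, 14, 26), (q, 19, k, 14, 34), (q, 19, k, 26, 26), (q, 19, k, 26, 34), (t, 29, b, 19, 26), (t, 29, b, 20, 26), (t, 29, b, 26, 26), (t, 29, b, 36, 26)}.
π_{D} gives {26, 30, 34, 8} (8 duplicate(s) eliminated).

{26, 30, 34, 8}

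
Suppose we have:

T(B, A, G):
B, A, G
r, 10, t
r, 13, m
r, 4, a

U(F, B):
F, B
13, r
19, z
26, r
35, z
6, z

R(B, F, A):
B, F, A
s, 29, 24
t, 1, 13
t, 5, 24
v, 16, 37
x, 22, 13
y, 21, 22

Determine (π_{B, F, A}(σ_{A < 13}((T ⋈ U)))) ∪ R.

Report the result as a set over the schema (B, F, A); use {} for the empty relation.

{(r, 13, 10), (r, 13, 4), (r, 26, 10), (r, 26, 4), (s, 29, 24), (t, 1, 13), (t, 5, 24), (v, 16, 37), (x, 22, 13), (y, 21, 22)}

Natural join on B: {(r, 10, t, 13), (r, 10, t, 26), (r, 13, m, 13), (r, 13, m, 26), (r, 4, a, 13), (r, 4, a, 26)}
Filtering on A < 13 leaves {(r, 10, t, 13), (r, 10, t, 26), (r, 4, a, 13), (r, 4, a, 26)}.
π[B, F, A]: project onto (B, F, A) → {(r, 13, 10), (r, 13, 4), (r, 26, 10), (r, 26, 4)}
Union: {(r, 13, 10), (r, 13, 4), (r, 26, 10), (r, 26, 4)} with {(s, 29, 24), (t, 1, 13), (t, 5, 24), (v, 16, 37), (x, 22, 13), (y, 21, 22)} → {(r, 13, 10), (r, 13, 4), (r, 26, 10), (r, 26, 4), (s, 29, 24), (t, 1, 13), (t, 5, 24), (v, 16, 37), (x, 22, 13), (y, 21, 22)}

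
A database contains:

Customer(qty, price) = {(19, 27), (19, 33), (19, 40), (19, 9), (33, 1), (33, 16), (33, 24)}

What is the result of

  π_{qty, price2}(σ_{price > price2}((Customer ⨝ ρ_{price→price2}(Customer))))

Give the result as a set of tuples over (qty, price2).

{(19, 27), (19, 33), (19, 9), (33, 1), (33, 16)}

ρ[price→price2]: schema becomes (qty, price2); tuples unchanged.
Customer ⋈ ρ_{price→price2}(Customer) (natural join on qty): {(19, 27, 27), (19, 27, 33), (19, 27, 40), (19, 27, 9), (19, 33, 27), (19, 33, 33), (19, 33, 40), (19, 33, 9), (19, 40, 27), (19, 40, 33), (19, 40, 40), (19, 40, 9), (19, 9, 27), (19, 9, 33), (19, 9, 40), (19, 9, 9), (33, 1, 1), (33, 1, 16), (33, 1, 24), (33, 16, 1), (33, 16, 16), (33, 16, 24), (33, 24, 1), (33, 24, 16), (33, 24, 24)}
σ[price > price2]: keep tuples satisfying price > price2 → {(19, 27, 9), (19, 33, 27), (19, 33, 9), (19, 40, 27), (19, 40, 33), (19, 40, 9), (33, 16, 1), (33, 24, 1), (33, 24, 16)}
Projecting to qty, price2 (4 duplicate(s) eliminated): {(19, 27), (19, 33), (19, 9), (33, 1), (33, 16)}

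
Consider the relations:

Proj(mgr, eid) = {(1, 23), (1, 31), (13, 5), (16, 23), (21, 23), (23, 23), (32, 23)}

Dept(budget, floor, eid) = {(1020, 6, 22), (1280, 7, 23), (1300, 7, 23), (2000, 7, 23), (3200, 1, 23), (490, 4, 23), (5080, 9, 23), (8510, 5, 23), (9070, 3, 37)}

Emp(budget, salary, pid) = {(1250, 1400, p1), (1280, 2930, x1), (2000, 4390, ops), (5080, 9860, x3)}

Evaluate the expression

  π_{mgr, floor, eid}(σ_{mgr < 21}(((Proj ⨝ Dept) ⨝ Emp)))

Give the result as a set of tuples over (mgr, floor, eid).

{(1, 7, 23), (1, 9, 23), (16, 7, 23), (16, 9, 23)}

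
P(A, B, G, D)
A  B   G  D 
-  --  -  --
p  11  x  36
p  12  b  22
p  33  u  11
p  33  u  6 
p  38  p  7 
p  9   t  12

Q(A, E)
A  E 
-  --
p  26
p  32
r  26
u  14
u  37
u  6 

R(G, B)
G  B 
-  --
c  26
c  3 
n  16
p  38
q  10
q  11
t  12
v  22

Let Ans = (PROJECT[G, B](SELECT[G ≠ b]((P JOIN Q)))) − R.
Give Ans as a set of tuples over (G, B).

{(t, 9), (u, 33), (x, 11)}

P ⋈ Q (natural join on A): {(p, 11, x, 36, 26), (p, 11, x, 36, 32), (p, 12, b, 22, 26), (p, 12, b, 22, 32), (p, 33, u, 11, 26), (p, 33, u, 11, 32), (p, 33, u, 6, 26), (p, 33, u, 6, 32), (p, 38, p, 7, 26), (p, 38, p, 7, 32), (p, 9, t, 12, 26), (p, 9, t, 12, 32)}
Apply σ_{G ≠ b}; surviving tuples: {(p, 11, x, 36, 26), (p, 11, x, 36, 32), (p, 33, u, 11, 26), (p, 33, u, 11, 32), (p, 33, u, 6, 26), (p, 33, u, 6, 32), (p, 38, p, 7, 26), (p, 38, p, 7, 32), (p, 9, t, 12, 26), (p, 9, t, 12, 32)}
Keep only column(s) G, B (6 duplicate(s) eliminated): {(p, 38), (t, 9), (u, 33), (x, 11)}
Set difference of the two operands is {(t, 9), (u, 33), (x, 11)}.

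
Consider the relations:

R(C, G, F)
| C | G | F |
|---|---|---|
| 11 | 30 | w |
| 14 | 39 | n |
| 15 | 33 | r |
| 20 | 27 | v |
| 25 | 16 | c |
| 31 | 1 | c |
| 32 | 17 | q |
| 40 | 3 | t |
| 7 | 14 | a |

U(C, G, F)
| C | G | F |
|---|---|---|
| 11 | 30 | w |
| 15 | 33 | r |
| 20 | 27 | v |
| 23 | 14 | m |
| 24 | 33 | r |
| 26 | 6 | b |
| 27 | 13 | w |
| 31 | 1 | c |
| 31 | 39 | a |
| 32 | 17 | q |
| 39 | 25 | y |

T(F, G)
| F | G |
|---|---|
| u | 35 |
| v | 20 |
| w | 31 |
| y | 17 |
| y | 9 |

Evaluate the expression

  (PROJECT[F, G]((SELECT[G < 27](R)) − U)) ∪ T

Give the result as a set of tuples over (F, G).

{(a, 14), (c, 16), (t, 3), (u, 35), (v, 20), (w, 31), (y, 17), (y, 9)}

σ[G < 27]: keep tuples satisfying G < 27 → {(25, 16, c), (31, 1, c), (32, 17, q), (40, 3, t), (7, 14, a)}
Taking the difference: {(25, 16, c), (40, 3, t), (7, 14, a)}
π_{F, G} gives {(a, 14), (c, 16), (t, 3)}.
Taking the union: {(a, 14), (c, 16), (t, 3), (u, 35), (v, 20), (w, 31), (y, 17), (y, 9)}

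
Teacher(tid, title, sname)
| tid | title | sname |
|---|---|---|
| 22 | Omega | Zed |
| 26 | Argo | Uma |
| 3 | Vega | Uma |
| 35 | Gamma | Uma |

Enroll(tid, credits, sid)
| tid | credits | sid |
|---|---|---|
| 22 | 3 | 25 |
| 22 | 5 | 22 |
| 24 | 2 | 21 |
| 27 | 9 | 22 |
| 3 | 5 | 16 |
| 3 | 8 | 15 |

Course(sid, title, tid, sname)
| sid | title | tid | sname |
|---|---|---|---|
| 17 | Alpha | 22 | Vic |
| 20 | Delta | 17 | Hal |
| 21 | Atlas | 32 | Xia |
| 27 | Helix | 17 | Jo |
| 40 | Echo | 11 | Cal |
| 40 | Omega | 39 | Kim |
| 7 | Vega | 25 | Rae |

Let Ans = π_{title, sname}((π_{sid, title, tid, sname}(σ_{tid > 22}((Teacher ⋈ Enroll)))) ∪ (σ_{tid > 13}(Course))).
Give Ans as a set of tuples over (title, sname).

Teacher ⋈ Enroll (natural join on tid): {(22, Omega, Zed, 3, 25), (22, Omega, Zed, 5, 22), (3, Vega, Uma, 5, 16), (3, Vega, Uma, 8, 15)}
σ[tid > 22]: keep tuples satisfying tid > 22 → {}
Keep only column(s) sid, title, tid, sname: {}
σ[tid > 13]: keep tuples satisfying tid > 13 → {(17, Alpha, 22, Vic), (20, Delta, 17, Hal), (21, Atlas, 32, Xia), (27, Helix, 17, Jo), (40, Omega, 39, Kim), (7, Vega, 25, Rae)}
Set union of the two operands is {(17, Alpha, 22, Vic), (20, Delta, 17, Hal), (21, Atlas, 32, Xia), (27, Helix, 17, Jo), (40, Omega, 39, Kim), (7, Vega, 25, Rae)}.
Keep only column(s) title, sname: {(Alpha, Vic), (Atlas, Xia), (Delta, Hal), (Helix, Jo), (Omega, Kim), (Vega, Rae)}

{(Alpha, Vic), (Atlas, Xia), (Delta, Hal), (Helix, Jo), (Omega, Kim), (Vega, Rae)}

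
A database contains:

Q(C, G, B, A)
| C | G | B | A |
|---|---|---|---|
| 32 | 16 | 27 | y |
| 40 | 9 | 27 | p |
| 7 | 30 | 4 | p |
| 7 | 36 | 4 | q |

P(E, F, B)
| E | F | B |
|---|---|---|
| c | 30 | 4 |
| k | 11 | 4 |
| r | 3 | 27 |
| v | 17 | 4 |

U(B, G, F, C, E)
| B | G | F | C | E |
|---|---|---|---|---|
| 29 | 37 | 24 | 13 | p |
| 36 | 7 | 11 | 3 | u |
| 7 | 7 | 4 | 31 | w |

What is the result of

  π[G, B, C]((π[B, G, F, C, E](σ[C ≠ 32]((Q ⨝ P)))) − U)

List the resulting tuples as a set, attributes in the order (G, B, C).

Q ⋈ P (natural join on B): {(32, 16, 27, y, r, 3), (40, 9, 27, p, r, 3), (7, 30, 4, p, c, 30), (7, 30, 4, p, k, 11), (7, 30, 4, p, v, 17), (7, 36, 4, q, c, 30), (7, 36, 4, q, k, 11), (7, 36, 4, q, v, 17)}
σ[C ≠ 32]: keep tuples satisfying C ≠ 32 → {(40, 9, 27, p, r, 3), (7, 30, 4, p, c, 30), (7, 30, 4, p, k, 11), (7, 30, 4, p, v, 17), (7, 36, 4, q, c, 30), (7, 36, 4, q, k, 11), (7, 36, 4, q, v, 17)}
π_{B, G, F, C, E} gives {(27, 9, 3, 40, r), (4, 30, 11, 7, k), (4, 30, 17, 7, v), (4, 30, 30, 7, c), (4, 36, 11, 7, k), (4, 36, 17, 7, v), (4, 36, 30, 7, c)}.
Difference: {(27, 9, 3, 40, r), (4, 30, 11, 7, k), (4, 30, 17, 7, v), (4, 30, 30, 7, c), (4, 36, 11, 7, k), (4, 36, 17, 7, v), (4, 36, 30, 7, c)} with {(29, 37, 24, 13, p), (36, 7, 11, 3, u), (7, 7, 4, 31, w)} → {(27, 9, 3, 40, r), (4, 30, 11, 7, k), (4, 30, 17, 7, v), (4, 30, 30, 7, c), (4, 36, 11, 7, k), (4, 36, 17, 7, v), (4, 36, 30, 7, c)}
π_{G, B, C} gives {(30, 4, 7), (36, 4, 7), (9, 27, 40)} (4 duplicate(s) eliminated).

{(30, 4, 7), (36, 4, 7), (9, 27, 40)}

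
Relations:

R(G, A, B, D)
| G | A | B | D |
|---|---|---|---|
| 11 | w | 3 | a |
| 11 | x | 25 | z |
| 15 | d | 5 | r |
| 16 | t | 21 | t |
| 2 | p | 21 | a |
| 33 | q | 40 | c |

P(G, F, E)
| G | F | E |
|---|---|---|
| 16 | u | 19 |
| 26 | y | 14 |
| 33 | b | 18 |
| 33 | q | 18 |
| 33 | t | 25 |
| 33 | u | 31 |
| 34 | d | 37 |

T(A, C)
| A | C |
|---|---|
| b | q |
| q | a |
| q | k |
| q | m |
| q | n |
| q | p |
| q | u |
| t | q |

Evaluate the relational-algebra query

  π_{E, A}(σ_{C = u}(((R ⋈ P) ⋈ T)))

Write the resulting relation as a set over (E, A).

R ⋈ P (natural join on G): {(16, t, 21, t, u, 19), (33, q, 40, c, b, 18), (33, q, 40, c, q, 18), (33, q, 40, c, t, 25), (33, q, 40, c, u, 31)}
(R ⋈ P) ⋈ T (natural join on A): {(16, t, 21, t, u, 19, q), (33, q, 40, c, b, 18, a), (33, q, 40, c, b, 18, k), (33, q, 40, c, b, 18, m), (33, q, 40, c, b, 18, n), (33, q, 40, c, b, 18, p), (33, q, 40, c, b, 18, u), (33, q, 40, c, q, 18, a), (33, q, 40, c, q, 18, k), (33, q, 40, c, q, 18, m), (33, q, 40, c, q, 18, n), (33, q, 40, c, q, 18, p), (33, q, 40, c, q, 18, u), (33, q, 40, c, t, 25, a), (33, q, 40, c, t, 25, k), (33, q, 40, c, t, 25, m), (33, q, 40, c, t, 25, n), (33, q, 40, c, t, 25, p), (33, q, 40, c, t, 25, u), (33, q, 40, c, u, 31, a), (33, q, 40, c, u, 31, k), (33, q, 40, c, u, 31, m), (33, q, 40, c, u, 31, n), (33, q, 40, c, u, 31, p), (33, q, 40, c, u, 31, u)}
Selection C = u: {(33, q, 40, c, b, 18, u), (33, q, 40, c, q, 18, u), (33, q, 40, c, t, 25, u), (33, q, 40, c, u, 31, u)}
π[E, A]: project onto (E, A) (1 duplicate(s) eliminated) → {(18, q), (25, q), (31, q)}

{(18, q), (25, q), (31, q)}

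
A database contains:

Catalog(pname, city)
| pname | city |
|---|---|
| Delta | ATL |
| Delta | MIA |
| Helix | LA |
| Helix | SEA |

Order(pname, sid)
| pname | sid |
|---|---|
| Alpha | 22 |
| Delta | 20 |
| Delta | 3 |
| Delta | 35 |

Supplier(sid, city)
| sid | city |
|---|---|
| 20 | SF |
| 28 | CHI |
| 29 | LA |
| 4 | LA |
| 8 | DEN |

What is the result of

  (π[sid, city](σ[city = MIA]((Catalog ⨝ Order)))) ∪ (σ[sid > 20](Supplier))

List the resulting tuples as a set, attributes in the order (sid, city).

{(20, MIA), (28, CHI), (29, LA), (3, MIA), (35, MIA)}

Joining Catalog and Order on pname yields {(Delta, ATL, 20), (Delta, ATL, 3), (Delta, ATL, 35), (Delta, MIA, 20), (Delta, MIA, 3), (Delta, MIA, 35)}.
σ[city = MIA]: keep tuples satisfying city = MIA → {(Delta, MIA, 20), (Delta, MIA, 3), (Delta, MIA, 35)}
Projecting to sid, city: {(20, MIA), (3, MIA), (35, MIA)}
σ[sid > 20]: keep tuples satisfying sid > 20 → {(28, CHI), (29, LA)}
Union: {(20, MIA), (3, MIA), (35, MIA)} with {(28, CHI), (29, LA)} → {(20, MIA), (28, CHI), (29, LA), (3, MIA), (35, MIA)}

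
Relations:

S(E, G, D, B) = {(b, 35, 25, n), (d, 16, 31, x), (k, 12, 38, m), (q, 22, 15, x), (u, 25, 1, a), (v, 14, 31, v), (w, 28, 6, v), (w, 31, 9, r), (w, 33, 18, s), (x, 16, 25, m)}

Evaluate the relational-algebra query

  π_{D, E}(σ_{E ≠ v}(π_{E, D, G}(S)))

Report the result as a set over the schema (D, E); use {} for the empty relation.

Keep only column(s) E, D, G: {(b, 25, 35), (d, 31, 16), (k, 38, 12), (q, 15, 22), (u, 1, 25), (v, 31, 14), (w, 18, 33), (w, 6, 28), (w, 9, 31), (x, 25, 16)}
Apply σ_{E ≠ v}; surviving tuples: {(b, 25, 35), (d, 31, 16), (k, 38, 12), (q, 15, 22), (u, 1, 25), (w, 18, 33), (w, 6, 28), (w, 9, 31), (x, 25, 16)}
Keep only column(s) D, E: {(1, u), (15, q), (18, w), (25, b), (25, x), (31, d), (38, k), (6, w), (9, w)}

{(1, u), (15, q), (18, w), (25, b), (25, x), (31, d), (38, k), (6, w), (9, w)}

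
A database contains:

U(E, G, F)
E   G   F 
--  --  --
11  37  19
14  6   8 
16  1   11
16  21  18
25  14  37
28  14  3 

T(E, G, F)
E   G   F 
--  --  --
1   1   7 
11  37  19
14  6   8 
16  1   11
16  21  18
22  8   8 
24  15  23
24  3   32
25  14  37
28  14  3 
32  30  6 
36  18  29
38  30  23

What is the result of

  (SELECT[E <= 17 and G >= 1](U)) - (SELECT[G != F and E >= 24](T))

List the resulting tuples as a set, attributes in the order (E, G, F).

Apply σ_{E <= 17 and G >= 1}; surviving tuples: {(11, 37, 19), (14, 6, 8), (16, 1, 11), (16, 21, 18)}
Apply σ_{G != F and E >= 24}; surviving tuples: {(24, 15, 23), (24, 3, 32), (25, 14, 37), (28, 14, 3), (32, 30, 6), (36, 18, 29), (38, 30, 23)}
Set difference of the two operands is {(11, 37, 19), (14, 6, 8), (16, 1, 11), (16, 21, 18)}.

{(11, 37, 19), (14, 6, 8), (16, 1, 11), (16, 21, 18)}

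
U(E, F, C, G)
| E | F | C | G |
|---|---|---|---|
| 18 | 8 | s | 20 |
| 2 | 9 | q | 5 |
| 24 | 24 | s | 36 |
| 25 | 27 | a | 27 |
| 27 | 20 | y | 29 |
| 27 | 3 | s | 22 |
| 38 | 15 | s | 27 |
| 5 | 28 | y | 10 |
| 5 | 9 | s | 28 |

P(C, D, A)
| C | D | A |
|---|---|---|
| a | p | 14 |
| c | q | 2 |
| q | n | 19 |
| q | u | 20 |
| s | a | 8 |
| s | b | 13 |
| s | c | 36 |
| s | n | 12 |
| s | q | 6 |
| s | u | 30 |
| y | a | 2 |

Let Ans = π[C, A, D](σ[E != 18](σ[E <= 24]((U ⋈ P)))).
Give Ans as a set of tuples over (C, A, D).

{(q, 19, n), (q, 20, u), (s, 12, n), (s, 13, b), (s, 30, u), (s, 36, c), (s, 6, q), (s, 8, a), (y, 2, a)}

U ⋈ P (natural join on C): {(18, 8, s, 20, a, 8), (18, 8, s, 20, b, 13), (18, 8, s, 20, c, 36), (18, 8, s, 20, n, 12), (18, 8, s, 20, q, 6), (18, 8, s, 20, u, 30), (2, 9, q, 5, n, 19), (2, 9, q, 5, u, 20), (24, 24, s, 36, a, 8), (24, 24, s, 36, b, 13), (24, 24, s, 36, c, 36), (24, 24, s, 36, n, 12), (24, 24, s, 36, q, 6), (24, 24, s, 36, u, 30), (25, 27, a, 27, p, 14), (27, 20, y, 29, a, 2), (27, 3, s, 22, a, 8), (27, 3, s, 22, b, 13), (27, 3, s, 22, c, 36), (27, 3, s, 22, n, 12), (27, 3, s, 22, q, 6), (27, 3, s, 22, u, 30), (38, 15, s, 27, a, 8), (38, 15, s, 27, b, 13), (38, 15, s, 27, c, 36), (38, 15, s, 27, n, 12), (38, 15, s, 27, q, 6), (38, 15, s, 27, u, 30), (5, 28, y, 10, a, 2), (5, 9, s, 28, a, 8), (5, 9, s, 28, b, 13), (5, 9, s, 28, c, 36), (5, 9, s, 28, n, 12), (5, 9, s, 28, q, 6), (5, 9, s, 28, u, 30)}
σ[E <= 24]: keep tuples satisfying E <= 24 → {(18, 8, s, 20, a, 8), (18, 8, s, 20, b, 13), (18, 8, s, 20, c, 36), (18, 8, s, 20, n, 12), (18, 8, s, 20, q, 6), (18, 8, s, 20, u, 30), (2, 9, q, 5, n, 19), (2, 9, q, 5, u, 20), (24, 24, s, 36, a, 8), (24, 24, s, 36, b, 13), (24, 24, s, 36, c, 36), (24, 24, s, 36, n, 12), (24, 24, s, 36, q, 6), (24, 24, s, 36, u, 30), (5, 28, y, 10, a, 2), (5, 9, s, 28, a, 8), (5, 9, s, 28, b, 13), (5, 9, s, 28, c, 36), (5, 9, s, 28, n, 12), (5, 9, s, 28, q, 6), (5, 9, s, 28, u, 30)}
σ[E != 18]: keep tuples satisfying E != 18 → {(2, 9, q, 5, n, 19), (2, 9, q, 5, u, 20), (24, 24, s, 36, a, 8), (24, 24, s, 36, b, 13), (24, 24, s, 36, c, 36), (24, 24, s, 36, n, 12), (24, 24, s, 36, q, 6), (24, 24, s, 36, u, 30), (5, 28, y, 10, a, 2), (5, 9, s, 28, a, 8), (5, 9, s, 28, b, 13), (5, 9, s, 28, c, 36), (5, 9, s, 28, n, 12), (5, 9, s, 28, q, 6), (5, 9, s, 28, u, 30)}
Keep only column(s) C, A, D (6 duplicate(s) eliminated): {(q, 19, n), (q, 20, u), (s, 12, n), (s, 13, b), (s, 30, u), (s, 36, c), (s, 6, q), (s, 8, a), (y, 2, a)}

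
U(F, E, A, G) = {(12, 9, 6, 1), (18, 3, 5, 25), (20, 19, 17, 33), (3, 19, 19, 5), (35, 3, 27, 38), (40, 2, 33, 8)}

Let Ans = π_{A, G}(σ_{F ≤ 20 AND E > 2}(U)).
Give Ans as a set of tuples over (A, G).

{(17, 33), (19, 5), (5, 25), (6, 1)}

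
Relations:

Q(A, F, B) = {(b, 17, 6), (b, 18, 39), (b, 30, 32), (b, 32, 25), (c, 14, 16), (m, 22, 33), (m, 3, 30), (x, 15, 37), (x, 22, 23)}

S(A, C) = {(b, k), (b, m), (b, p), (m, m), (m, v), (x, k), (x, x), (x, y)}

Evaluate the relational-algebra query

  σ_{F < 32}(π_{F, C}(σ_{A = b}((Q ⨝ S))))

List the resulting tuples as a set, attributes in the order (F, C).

{(17, k), (17, m), (17, p), (18, k), (18, m), (18, p), (30, k), (30, m), (30, p)}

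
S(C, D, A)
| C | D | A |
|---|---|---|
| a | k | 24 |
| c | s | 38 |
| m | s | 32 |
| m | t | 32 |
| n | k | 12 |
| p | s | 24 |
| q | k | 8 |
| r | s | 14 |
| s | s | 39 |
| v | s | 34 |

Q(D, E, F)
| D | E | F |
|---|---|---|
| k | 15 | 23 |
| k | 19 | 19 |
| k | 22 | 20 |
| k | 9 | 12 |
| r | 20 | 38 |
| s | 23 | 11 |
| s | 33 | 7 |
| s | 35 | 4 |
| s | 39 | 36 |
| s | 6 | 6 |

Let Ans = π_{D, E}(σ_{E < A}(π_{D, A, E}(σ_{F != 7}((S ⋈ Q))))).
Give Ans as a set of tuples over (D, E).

{(k, 15), (k, 19), (k, 22), (k, 9), (s, 23), (s, 35), (s, 6)}

Joining S and Q on D yields {(a, k, 24, 15, 23), (a, k, 24, 19, 19), (a, k, 24, 22, 20), (a, k, 24, 9, 12), (c, s, 38, 23, 11), (c, s, 38, 33, 7), (c, s, 38, 35, 4), (c, s, 38, 39, 36), (c, s, 38, 6, 6), (m, s, 32, 23, 11), (m, s, 32, 33, 7), (m, s, 32, 35, 4), (m, s, 32, 39, 36), (m, s, 32, 6, 6), (n, k, 12, 15, 23), (n, k, 12, 19, 19), (n, k, 12, 22, 20), (n, k, 12, 9, 12), (p, s, 24, 23, 11), (p, s, 24, 33, 7), (p, s, 24, 35, 4), (p, s, 24, 39, 36), (p, s, 24, 6, 6), (q, k, 8, 15, 23), (q, k, 8, 19, 19), (q, k, 8, 22, 20), (q, k, 8, 9, 12), (r, s, 14, 23, 11), (r, s, 14, 33, 7), (r, s, 14, 35, 4), (r, s, 14, 39, 36), (r, s, 14, 6, 6), (s, s, 39, 23, 11), (s, s, 39, 33, 7), (s, s, 39, 35, 4), (s, s, 39, 39, 36), (s, s, 39, 6, 6), (v, s, 34, 23, 11), (v, s, 34, 33, 7), (v, s, 34, 35, 4), (v, s, 34, 39, 36), (v, s, 34, 6, 6)}.
σ[F != 7]: keep tuples satisfying F != 7 → {(a, k, 24, 15, 23), (a, k, 24, 19, 19), (a, k, 24, 22, 20), (a, k, 24, 9, 12), (c, s, 38, 23, 11), (c, s, 38, 35, 4), (c, s, 38, 39, 36), (c, s, 38, 6, 6), (m, s, 32, 23, 11), (m, s, 32, 35, 4), (m, s, 32, 39, 36), (m, s, 32, 6, 6), (n, k, 12, 15, 23), (n, k, 12, 19, 19), (n, k, 12, 22, 20), (n, k, 12, 9, 12), (p, s, 24, 23, 11), (p, s, 24, 35, 4), (p, s, 24, 39, 36), (p, s, 24, 6, 6), (q, k, 8, 15, 23), (q, k, 8, 19, 19), (q, k, 8, 22, 20), (q, k, 8, 9, 12), (r, s, 14, 23, 11), (r, s, 14, 35, 4), (r, s, 14, 39, 36), (r, s, 14, 6, 6), (s, s, 39, 23, 11), (s, s, 39, 35, 4), (s, s, 39, 39, 36), (s, s, 39, 6, 6), (v, s, 34, 23, 11), (v, s, 34, 35, 4), (v, s, 34, 39, 36), (v, s, 34, 6, 6)}
π[D, A, E]: project onto (D, A, E) → {(k, 12, 15), (k, 12, 19), (k, 12, 22), (k, 12, 9), (k, 24, 15), (k, 24, 19), (k, 24, 22), (k, 24, 9), (k, 8, 15), (k, 8, 19), (k, 8, 22), (k, 8, 9), (s, 14, 23), (s, 14, 35), (s, 14, 39), (s, 14, 6), (s, 24, 23), (s, 24, 35), (s, 24, 39), (s, 24, 6), (s, 32, 23), (s, 32, 35), (s, 32, 39), (s, 32, 6), (s, 34, 23), (s, 34, 35), (s, 34, 39), (s, 34, 6), (s, 38, 23), (s, 38, 35), (s, 38, 39), (s, 38, 6), (s, 39, 23), (s, 39, 35), (s, 39, 39), (s, 39, 6)}
σ[E < A]: keep tuples satisfying E < A → {(k, 12, 9), (k, 24, 15), (k, 24, 19), (k, 24, 22), (k, 24, 9), (s, 14, 6), (s, 24, 23), (s, 24, 6), (s, 32, 23), (s, 32, 6), (s, 34, 23), (s, 34, 6), (s, 38, 23), (s, 38, 35), (s, 38, 6), (s, 39, 23), (s, 39, 35), (s, 39, 6)}
π[D, E]: project onto (D, E) (11 duplicate(s) eliminated) → {(k, 15), (k, 19), (k, 22), (k, 9), (s, 23), (s, 35), (s, 6)}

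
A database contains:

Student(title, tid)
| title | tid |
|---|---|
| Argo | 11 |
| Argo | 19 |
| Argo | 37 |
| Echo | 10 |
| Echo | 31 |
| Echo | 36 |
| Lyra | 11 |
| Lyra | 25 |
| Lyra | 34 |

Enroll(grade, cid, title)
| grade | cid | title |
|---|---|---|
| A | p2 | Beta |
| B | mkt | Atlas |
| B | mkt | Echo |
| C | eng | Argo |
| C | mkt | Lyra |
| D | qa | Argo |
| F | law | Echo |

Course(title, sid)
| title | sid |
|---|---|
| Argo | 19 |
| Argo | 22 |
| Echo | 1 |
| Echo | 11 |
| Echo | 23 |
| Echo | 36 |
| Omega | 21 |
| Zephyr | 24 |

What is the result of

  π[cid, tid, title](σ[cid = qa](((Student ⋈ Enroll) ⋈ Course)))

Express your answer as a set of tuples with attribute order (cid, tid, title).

Natural join on title: {(Argo, 11, C, eng), (Argo, 11, D, qa), (Argo, 19, C, eng), (Argo, 19, D, qa), (Argo, 37, C, eng), (Argo, 37, D, qa), (Echo, 10, B, mkt), (Echo, 10, F, law), (Echo, 31, B, mkt), (Echo, 31, F, law), (Echo, 36, B, mkt), (Echo, 36, F, law), (Lyra, 11, C, mkt), (Lyra, 25, C, mkt), (Lyra, 34, C, mkt)}
Natural join on title: {(Argo, 11, C, eng, 19), (Argo, 11, C, eng, 22), (Argo, 11, D, qa, 19), (Argo, 11, D, qa, 22), (Argo, 19, C, eng, 19), (Argo, 19, C, eng, 22), (Argo, 19, D, qa, 19), (Argo, 19, D, qa, 22), (Argo, 37, C, eng, 19), (Argo, 37, C, eng, 22), (Argo, 37, D, qa, 19), (Argo, 37, D, qa, 22), (Echo, 10, B, mkt, 1), (Echo, 10, B, mkt, 11), (Echo, 10, B, mkt, 23), (Echo, 10, B, mkt, 36), (Echo, 10, F, law, 1), (Echo, 10, F, law, 11), (Echo, 10, F, law, 23), (Echo, 10, F, law, 36), (Echo, 31, B, mkt, 1), (Echo, 31, B, mkt, 11), (Echo, 31, B, mkt, 23), (Echo, 31, B, mkt, 36), (Echo, 31, F, law, 1), (Echo, 31, F, law, 11), (Echo, 31, F, law, 23), (Echo, 31, F, law, 36), (Echo, 36, B, mkt, 1), (Echo, 36, B, mkt, 11), (Echo, 36, B, mkt, 23), (Echo, 36, B, mkt, 36), (Echo, 36, F, law, 1), (Echo, 36, F, law, 11), (Echo, 36, F, law, 23), (Echo, 36, F, law, 36)}
Selection cid = qa: {(Argo, 11, D, qa, 19), (Argo, 11, D, qa, 22), (Argo, 19, D, qa, 19), (Argo, 19, D, qa, 22), (Argo, 37, D, qa, 19), (Argo, 37, D, qa, 22)}
π[cid, tid, title]: project onto (cid, tid, title) (3 duplicate(s) eliminated) → {(qa, 11, Argo), (qa, 19, Argo), (qa, 37, Argo)}

{(qa, 11, Argo), (qa, 19, Argo), (qa, 37, Argo)}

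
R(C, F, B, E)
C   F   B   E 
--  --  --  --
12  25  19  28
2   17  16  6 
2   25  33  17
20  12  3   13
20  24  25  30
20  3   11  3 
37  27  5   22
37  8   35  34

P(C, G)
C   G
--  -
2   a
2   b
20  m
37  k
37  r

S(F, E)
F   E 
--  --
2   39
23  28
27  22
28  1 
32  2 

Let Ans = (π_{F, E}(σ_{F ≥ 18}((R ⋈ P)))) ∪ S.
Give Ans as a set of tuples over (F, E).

{(2, 39), (23, 28), (24, 30), (25, 17), (27, 22), (28, 1), (32, 2)}

R ⋈ P (natural join on C): {(2, 17, 16, 6, a), (2, 17, 16, 6, b), (2, 25, 33, 17, a), (2, 25, 33, 17, b), (20, 12, 3, 13, m), (20, 24, 25, 30, m), (20, 3, 11, 3, m), (37, 27, 5, 22, k), (37, 27, 5, 22, r), (37, 8, 35, 34, k), (37, 8, 35, 34, r)}
Filtering on F ≥ 18 leaves {(2, 25, 33, 17, a), (2, 25, 33, 17, b), (20, 24, 25, 30, m), (37, 27, 5, 22, k), (37, 27, 5, 22, r)}.
π_{F, E} gives {(24, 30), (25, 17), (27, 22)} (2 duplicate(s) eliminated).
Taking the union: {(2, 39), (23, 28), (24, 30), (25, 17), (27, 22), (28, 1), (32, 2)}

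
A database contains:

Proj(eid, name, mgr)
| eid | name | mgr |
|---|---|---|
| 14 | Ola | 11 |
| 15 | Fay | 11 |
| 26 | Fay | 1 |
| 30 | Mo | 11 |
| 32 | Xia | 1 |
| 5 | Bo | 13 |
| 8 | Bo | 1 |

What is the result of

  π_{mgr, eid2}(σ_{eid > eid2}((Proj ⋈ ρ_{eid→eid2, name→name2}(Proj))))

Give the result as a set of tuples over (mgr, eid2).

ρ[eid→eid2, name→name2]: schema becomes (eid2, name2, mgr); tuples unchanged.
Proj ⋈ ρ_{eid→eid2, name→name2}(Proj) (natural join on mgr): {(14, Ola, 11, 14, Ola), (14, Ola, 11, 15, Fay), (14, Ola, 11, 30, Mo), (15, Fay, 11, 14, Ola), (15, Fay, 11, 15, Fay), (15, Fay, 11, 30, Mo), (26, Fay, 1, 26, Fay), (26, Fay, 1, 32, Xia), (26, Fay, 1, 8, Bo), (30, Mo, 11, 14, Ola), (30, Mo, 11, 15, Fay), (30, Mo, 11, 30, Mo), (32, Xia, 1, 26, Fay), (32, Xia, 1, 32, Xia), (32, Xia, 1, 8, Bo), (5, Bo, 13, 5, Bo), (8, Bo, 1, 26, Fay), (8, Bo, 1, 32, Xia), (8, Bo, 1, 8, Bo)}
Apply σ_{eid > eid2}; surviving tuples: {(15, Fay, 11, 14, Ola), (26, Fay, 1, 8, Bo), (30, Mo, 11, 14, Ola), (30, Mo, 11, 15, Fay), (32, Xia, 1, 26, Fay), (32, Xia, 1, 8, Bo)}
π[mgr, eid2]: project onto (mgr, eid2) (2 duplicate(s) eliminated) → {(1, 26), (1, 8), (11, 14), (11, 15)}

{(1, 26), (1, 8), (11, 14), (11, 15)}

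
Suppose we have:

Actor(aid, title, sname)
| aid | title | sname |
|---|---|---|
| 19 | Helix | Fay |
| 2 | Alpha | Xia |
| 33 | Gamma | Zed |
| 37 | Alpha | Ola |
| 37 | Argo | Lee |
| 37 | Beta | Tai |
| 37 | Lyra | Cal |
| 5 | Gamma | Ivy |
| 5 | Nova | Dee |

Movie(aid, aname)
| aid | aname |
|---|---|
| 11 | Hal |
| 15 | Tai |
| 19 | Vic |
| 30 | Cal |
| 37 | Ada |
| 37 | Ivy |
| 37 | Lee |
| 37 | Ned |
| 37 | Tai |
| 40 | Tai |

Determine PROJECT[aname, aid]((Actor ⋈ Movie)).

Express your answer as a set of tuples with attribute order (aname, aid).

{(Ada, 37), (Ivy, 37), (Lee, 37), (Ned, 37), (Tai, 37), (Vic, 19)}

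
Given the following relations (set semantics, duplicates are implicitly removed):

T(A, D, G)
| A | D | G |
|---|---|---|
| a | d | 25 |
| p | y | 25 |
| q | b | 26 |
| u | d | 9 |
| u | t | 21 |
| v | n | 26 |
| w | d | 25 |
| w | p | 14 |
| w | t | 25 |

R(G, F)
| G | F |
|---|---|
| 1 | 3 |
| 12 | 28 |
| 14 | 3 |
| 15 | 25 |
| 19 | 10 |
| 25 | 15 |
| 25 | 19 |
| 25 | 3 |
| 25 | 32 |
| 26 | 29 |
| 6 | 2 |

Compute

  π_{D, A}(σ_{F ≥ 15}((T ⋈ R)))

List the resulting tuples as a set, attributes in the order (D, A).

{(b, q), (d, a), (d, w), (n, v), (t, w), (y, p)}

T ⋈ R (natural join on G): {(a, d, 25, 15), (a, d, 25, 19), (a, d, 25, 3), (a, d, 25, 32), (p, y, 25, 15), (p, y, 25, 19), (p, y, 25, 3), (p, y, 25, 32), (q, b, 26, 29), (v, n, 26, 29), (w, d, 25, 15), (w, d, 25, 19), (w, d, 25, 3), (w, d, 25, 32), (w, p, 14, 3), (w, t, 25, 15), (w, t, 25, 19), (w, t, 25, 3), (w, t, 25, 32)}
Filtering on F ≥ 15 leaves {(a, d, 25, 15), (a, d, 25, 19), (a, d, 25, 32), (p, y, 25, 15), (p, y, 25, 19), (p, y, 25, 32), (q, b, 26, 29), (v, n, 26, 29), (w, d, 25, 15), (w, d, 25, 19), (w, d, 25, 32), (w, t, 25, 15), (w, t, 25, 19), (w, t, 25, 32)}.
π_{D, A} gives {(b, q), (d, a), (d, w), (n, v), (t, w), (y, p)} (8 duplicate(s) eliminated).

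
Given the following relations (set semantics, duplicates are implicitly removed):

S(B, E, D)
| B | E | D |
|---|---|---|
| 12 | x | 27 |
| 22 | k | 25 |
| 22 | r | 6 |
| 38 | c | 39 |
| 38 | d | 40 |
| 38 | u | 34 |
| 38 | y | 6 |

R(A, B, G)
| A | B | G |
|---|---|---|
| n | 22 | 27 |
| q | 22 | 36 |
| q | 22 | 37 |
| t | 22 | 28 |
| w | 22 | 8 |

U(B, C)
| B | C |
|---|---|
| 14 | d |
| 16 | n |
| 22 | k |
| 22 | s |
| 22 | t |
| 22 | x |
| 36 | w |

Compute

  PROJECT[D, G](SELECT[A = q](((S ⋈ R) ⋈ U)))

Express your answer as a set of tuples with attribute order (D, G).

S ⋈ R (natural join on B): {(22, k, 25, n, 27), (22, k, 25, q, 36), (22, k, 25, q, 37), (22, k, 25, t, 28), (22, k, 25, w, 8), (22, r, 6, n, 27), (22, r, 6, q, 36), (22, r, 6, q, 37), (22, r, 6, t, 28), (22, r, 6, w, 8)}
(S ⋈ R) ⋈ U (natural join on B): {(22, k, 25, n, 27, k), (22, k, 25, n, 27, s), (22, k, 25, n, 27, t), (22, k, 25, n, 27, x), (22, k, 25, q, 36, k), (22, k, 25, q, 36, s), (22, k, 25, q, 36, t), (22, k, 25, q, 36, x), (22, k, 25, q, 37, k), (22, k, 25, q, 37, s), (22, k, 25, q, 37, t), (22, k, 25, q, 37, x), (22, k, 25, t, 28, k), (22, k, 25, t, 28, s), (22, k, 25, t, 28, t), (22, k, 25, t, 28, x), (22, k, 25, w, 8, k), (22, k, 25, w, 8, s), (22, k, 25, w, 8, t), (22, k, 25, w, 8, x), (22, r, 6, n, 27, k), (22, r, 6, n, 27, s), (22, r, 6, n, 27, t), (22, r, 6, n, 27, x), (22, r, 6, q, 36, k), (22, r, 6, q, 36, s), (22, r, 6, q, 36, t), (22, r, 6, q, 36, x), (22, r, 6, q, 37, k), (22, r, 6, q, 37, s), (22, r, 6, q, 37, t), (22, r, 6, q, 37, x), (22, r, 6, t, 28, k), (22, r, 6, t, 28, s), (22, r, 6, t, 28, t), (22, r, 6, t, 28, x), (22, r, 6, w, 8, k), (22, r, 6, w, 8, s), (22, r, 6, w, 8, t), (22, r, 6, w, 8, x)}
Selection A = q: {(22, k, 25, q, 36, k), (22, k, 25, q, 36, s), (22, k, 25, q, 36, t), (22, k, 25, q, 36, x), (22, k, 25, q, 37, k), (22, k, 25, q, 37, s), (22, k, 25, q, 37, t), (22, k, 25, q, 37, x), (22, r, 6, q, 36, k), (22, r, 6, q, 36, s), (22, r, 6, q, 36, t), (22, r, 6, q, 36, x), (22, r, 6, q, 37, k), (22, r, 6, q, 37, s), (22, r, 6, q, 37, t), (22, r, 6, q, 37, x)}
Keep only column(s) D, G (12 duplicate(s) eliminated): {(25, 36), (25, 37), (6, 36), (6, 37)}

{(25, 36), (25, 37), (6, 36), (6, 37)}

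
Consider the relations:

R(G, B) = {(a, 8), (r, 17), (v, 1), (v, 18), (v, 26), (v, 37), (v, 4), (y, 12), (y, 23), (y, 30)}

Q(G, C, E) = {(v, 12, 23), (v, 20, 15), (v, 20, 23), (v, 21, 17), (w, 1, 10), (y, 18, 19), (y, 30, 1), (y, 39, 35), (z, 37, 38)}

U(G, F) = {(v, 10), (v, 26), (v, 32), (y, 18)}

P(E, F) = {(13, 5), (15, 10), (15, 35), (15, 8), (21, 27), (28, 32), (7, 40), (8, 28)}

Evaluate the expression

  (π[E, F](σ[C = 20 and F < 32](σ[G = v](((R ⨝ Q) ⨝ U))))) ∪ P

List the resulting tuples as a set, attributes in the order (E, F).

{(13, 5), (15, 10), (15, 26), (15, 35), (15, 8), (21, 27), (23, 10), (23, 26), (28, 32), (7, 40), (8, 28)}

Natural join on G: {(v, 1, 12, 23), (v, 1, 20, 15), (v, 1, 20, 23), (v, 1, 21, 17), (v, 18, 12, 23), (v, 18, 20, 15), (v, 18, 20, 23), (v, 18, 21, 17), (v, 26, 12, 23), (v, 26, 20, 15), (v, 26, 20, 23), (v, 26, 21, 17), (v, 37, 12, 23), (v, 37, 20, 15), (v, 37, 20, 23), (v, 37, 21, 17), (v, 4, 12, 23), (v, 4, 20, 15), (v, 4, 20, 23), (v, 4, 21, 17), (y, 12, 18, 19), (y, 12, 30, 1), (y, 12, 39, 35), (y, 23, 18, 19), (y, 23, 30, 1), (y, 23, 39, 35), (y, 30, 18, 19), (y, 30, 30, 1), (y, 30, 39, 35)}
Natural join on G: {(v, 1, 12, 23, 10), (v, 1, 12, 23, 26), (v, 1, 12, 23, 32), (v, 1, 20, 15, 10), (v, 1, 20, 15, 26), (v, 1, 20, 15, 32), (v, 1, 20, 23, 10), (v, 1, 20, 23, 26), (v, 1, 20, 23, 32), (v, 1, 21, 17, 10), (v, 1, 21, 17, 26), (v, 1, 21, 17, 32), (v, 18, 12, 23, 10), (v, 18, 12, 23, 26), (v, 18, 12, 23, 32), (v, 18, 20, 15, 10), (v, 18, 20, 15, 26), (v, 18, 20, 15, 32), (v, 18, 20, 23, 10), (v, 18, 20, 23, 26), (v, 18, 20, 23, 32), (v, 18, 21, 17, 10), (v, 18, 21, 17, 26), (v, 18, 21, 17, 32), (v, 26, 12, 23, 10), (v, 26, 12, 23, 26), (v, 26, 12, 23, 32), (v, 26, 20, 15, 10), (v, 26, 20, 15, 26), (v, 26, 20, 15, 32), (v, 26, 20, 23, 10), (v, 26, 20, 23, 26), (v, 26, 20, 23, 32), (v, 26, 21, 17, 10), (v, 26, 21, 17, 26), (v, 26, 21, 17, 32), (v, 37, 12, 23, 10), (v, 37, 12, 23, 26), (v, 37, 12, 23, 32), (v, 37, 20, 15, 10), (v, 37, 20, 15, 26), (v, 37, 20, 15, 32), (v, 37, 20, 23, 10), (v, 37, 20, 23, 26), (v, 37, 20, 23, 32), (v, 37, 21, 17, 10), (v, 37, 21, 17, 26), (v, 37, 21, 17, 32), (v, 4, 12, 23, 10), (v, 4, 12, 23, 26), (v, 4, 12, 23, 32), (v, 4, 20, 15, 10), (v, 4, 20, 15, 26), (v, 4, 20, 15, 32), (v, 4, 20, 23, 10), (v, 4, 20, 23, 26), (v, 4, 20, 23, 32), (v, 4, 21, 17, 10), (v, 4, 21, 17, 26), (v, 4, 21, 17, 32), (y, 12, 18, 19, 18), (y, 12, 30, 1, 18), (y, 12, 39, 35, 18), (y, 23, 18, 19, 18), (y, 23, 30, 1, 18), (y, 23, 39, 35, 18), (y, 30, 18, 19, 18), (y, 30, 30, 1, 18), (y, 30, 39, 35, 18)}
Filtering on G = v leaves {(v, 1, 12, 23, 10), (v, 1, 12, 23, 26), (v, 1, 12, 23, 32), (v, 1, 20, 15, 10), (v, 1, 20, 15, 26), (v, 1, 20, 15, 32), (v, 1, 20, 23, 10), (v, 1, 20, 23, 26), (v, 1, 20, 23, 32), (v, 1, 21, 17, 10), (v, 1, 21, 17, 26), (v, 1, 21, 17, 32), (v, 18, 12, 23, 10), (v, 18, 12, 23, 26), (v, 18, 12, 23, 32), (v, 18, 20, 15, 10), (v, 18, 20, 15, 26), (v, 18, 20, 15, 32), (v, 18, 20, 23, 10), (v, 18, 20, 23, 26), (v, 18, 20, 23, 32), (v, 18, 21, 17, 10), (v, 18, 21, 17, 26), (v, 18, 21, 17, 32), (v, 26, 12, 23, 10), (v, 26, 12, 23, 26), (v, 26, 12, 23, 32), (v, 26, 20, 15, 10), (v, 26, 20, 15, 26), (v, 26, 20, 15, 32), (v, 26, 20, 23, 10), (v, 26, 20, 23, 26), (v, 26, 20, 23, 32), (v, 26, 21, 17, 10), (v, 26, 21, 17, 26), (v, 26, 21, 17, 32), (v, 37, 12, 23, 10), (v, 37, 12, 23, 26), (v, 37, 12, 23, 32), (v, 37, 20, 15, 10), (v, 37, 20, 15, 26), (v, 37, 20, 15, 32), (v, 37, 20, 23, 10), (v, 37, 20, 23, 26), (v, 37, 20, 23, 32), (v, 37, 21, 17, 10), (v, 37, 21, 17, 26), (v, 37, 21, 17, 32), (v, 4, 12, 23, 10), (v, 4, 12, 23, 26), (v, 4, 12, 23, 32), (v, 4, 20, 15, 10), (v, 4, 20, 15, 26), (v, 4, 20, 15, 32), (v, 4, 20, 23, 10), (v, 4, 20, 23, 26), (v, 4, 20, 23, 32), (v, 4, 21, 17, 10), (v, 4, 21, 17, 26), (v, 4, 21, 17, 32)}.
Filtering on C = 20 and F < 32 leaves {(v, 1, 20, 15, 10), (v, 1, 20, 15, 26), (v, 1, 20, 23, 10), (v, 1, 20, 23, 26), (v, 18, 20, 15, 10), (v, 18, 20, 15, 26), (v, 18, 20, 23, 10), (v, 18, 20, 23, 26), (v, 26, 20, 15, 10), (v, 26, 20, 15, 26), (v, 26, 20, 23, 10), (v, 26, 20, 23, 26), (v, 37, 20, 15, 10), (v, 37, 20, 15, 26), (v, 37, 20, 23, 10), (v, 37, 20, 23, 26), (v, 4, 20, 15, 10), (v, 4, 20, 15, 26), (v, 4, 20, 23, 10), (v, 4, 20, 23, 26)}.
Keep only column(s) E, F (16 duplicate(s) eliminated): {(15, 10), (15, 26), (23, 10), (23, 26)}
Union: {(15, 10), (15, 26), (23, 10), (23, 26)} with {(13, 5), (15, 10), (15, 35), (15, 8), (21, 27), (28, 32), (7, 40), (8, 28)} → {(13, 5), (15, 10), (15, 26), (15, 35), (15, 8), (21, 27), (23, 10), (23, 26), (28, 32), (7, 40), (8, 28)}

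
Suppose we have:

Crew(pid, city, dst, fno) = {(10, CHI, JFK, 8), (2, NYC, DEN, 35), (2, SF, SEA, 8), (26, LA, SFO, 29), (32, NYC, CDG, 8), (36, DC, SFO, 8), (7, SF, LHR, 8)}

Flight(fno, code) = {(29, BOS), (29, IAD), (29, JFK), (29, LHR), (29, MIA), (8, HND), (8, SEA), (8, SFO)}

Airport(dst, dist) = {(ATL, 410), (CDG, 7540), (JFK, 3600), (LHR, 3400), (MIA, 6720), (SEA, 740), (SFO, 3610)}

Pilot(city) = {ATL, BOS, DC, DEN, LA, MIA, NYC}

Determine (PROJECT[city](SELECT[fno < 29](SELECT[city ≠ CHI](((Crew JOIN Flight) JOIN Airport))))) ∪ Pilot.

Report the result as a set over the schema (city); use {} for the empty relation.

{ATL, BOS, DC, DEN, LA, MIA, NYC, SF}

Natural join on fno: {(10, CHI, JFK, 8, HND), (10, CHI, JFK, 8, SEA), (10, CHI, JFK, 8, SFO), (2, SF, SEA, 8, HND), (2, SF, SEA, 8, SEA), (2, SF, SEA, 8, SFO), (26, LA, SFO, 29, BOS), (26, LA, SFO, 29, IAD), (26, LA, SFO, 29, JFK), (26, LA, SFO, 29, LHR), (26, LA, SFO, 29, MIA), (32, NYC, CDG, 8, HND), (32, NYC, CDG, 8, SEA), (32, NYC, CDG, 8, SFO), (36, DC, SFO, 8, HND), (36, DC, SFO, 8, SEA), (36, DC, SFO, 8, SFO), (7, SF, LHR, 8, HND), (7, SF, LHR, 8, SEA), (7, SF, LHR, 8, SFO)}
Natural join on dst: {(10, CHI, JFK, 8, HND, 3600), (10, CHI, JFK, 8, SEA, 3600), (10, CHI, JFK, 8, SFO, 3600), (2, SF, SEA, 8, HND, 740), (2, SF, SEA, 8, SEA, 740), (2, SF, SEA, 8, SFO, 740), (26, LA, SFO, 29, BOS, 3610), (26, LA, SFO, 29, IAD, 3610), (26, LA, SFO, 29, JFK, 3610), (26, LA, SFO, 29, LHR, 3610), (26, LA, SFO, 29, MIA, 3610), (32, NYC, CDG, 8, HND, 7540), (32, NYC, CDG, 8, SEA, 7540), (32, NYC, CDG, 8, SFO, 7540), (36, DC, SFO, 8, HND, 3610), (36, DC, SFO, 8, SEA, 3610), (36, DC, SFO, 8, SFO, 3610), (7, SF, LHR, 8, HND, 3400), (7, SF, LHR, 8, SEA, 3400), (7, SF, LHR, 8, SFO, 3400)}
Filtering on city ≠ CHI leaves {(2, SF, SEA, 8, HND, 740), (2, SF, SEA, 8, SEA, 740), (2, SF, SEA, 8, SFO, 740), (26, LA, SFO, 29, BOS, 3610), (26, LA, SFO, 29, IAD, 3610), (26, LA, SFO, 29, JFK, 3610), (26, LA, SFO, 29, LHR, 3610), (26, LA, SFO, 29, MIA, 3610), (32, NYC, CDG, 8, HND, 7540), (32, NYC, CDG, 8, SEA, 7540), (32, NYC, CDG, 8, SFO, 7540), (36, DC, SFO, 8, HND, 3610), (36, DC, SFO, 8, SEA, 3610), (36, DC, SFO, 8, SFO, 3610), (7, SF, LHR, 8, HND, 3400), (7, SF, LHR, 8, SEA, 3400), (7, SF, LHR, 8, SFO, 3400)}.
Filtering on fno < 29 leaves {(2, SF, SEA, 8, HND, 740), (2, SF, SEA, 8, SEA, 740), (2, SF, SEA, 8, SFO, 740), (32, NYC, CDG, 8, HND, 7540), (32, NYC, CDG, 8, SEA, 7540), (32, NYC, CDG, 8, SFO, 7540), (36, DC, SFO, 8, HND, 3610), (36, DC, SFO, 8, SEA, 3610), (36, DC, SFO, 8, SFO, 3610), (7, SF, LHR, 8, HND, 3400), (7, SF, LHR, 8, SEA, 3400), (7, SF, LHR, 8, SFO, 3400)}.
π_{city} gives {DC, NYC, SF} (9 duplicate(s) eliminated).
Taking the union: {ATL, BOS, DC, DEN, LA, MIA, NYC, SF}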